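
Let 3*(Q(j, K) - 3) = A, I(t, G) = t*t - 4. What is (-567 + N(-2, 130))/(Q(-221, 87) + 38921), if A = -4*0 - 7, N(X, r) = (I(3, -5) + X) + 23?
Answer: -1623/116765 ≈ -0.013900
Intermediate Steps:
I(t, G) = -4 + t² (I(t, G) = t² - 4 = -4 + t²)
N(X, r) = 28 + X (N(X, r) = ((-4 + 3²) + X) + 23 = ((-4 + 9) + X) + 23 = (5 + X) + 23 = 28 + X)
A = -7 (A = 0 - 7 = -7)
Q(j, K) = ⅔ (Q(j, K) = 3 + (⅓)*(-7) = 3 - 7/3 = ⅔)
(-567 + N(-2, 130))/(Q(-221, 87) + 38921) = (-567 + (28 - 2))/(⅔ + 38921) = (-567 + 26)/(116765/3) = -541*3/116765 = -1623/116765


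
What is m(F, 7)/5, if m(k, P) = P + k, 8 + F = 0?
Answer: -⅕ ≈ -0.20000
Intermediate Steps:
F = -8 (F = -8 + 0 = -8)
m(F, 7)/5 = (7 - 8)/5 = (⅕)*(-1) = -⅕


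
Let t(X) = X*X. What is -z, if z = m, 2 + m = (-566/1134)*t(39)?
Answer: 47953/63 ≈ 761.16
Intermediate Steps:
t(X) = X²
m = -47953/63 (m = -2 - 566/1134*39² = -2 - 566*1/1134*1521 = -2 - 283/567*1521 = -2 - 47827/63 = -47953/63 ≈ -761.16)
z = -47953/63 ≈ -761.16
-z = -1*(-47953/63) = 47953/63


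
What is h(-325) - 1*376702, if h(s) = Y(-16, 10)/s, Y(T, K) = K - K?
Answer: -376702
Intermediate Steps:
Y(T, K) = 0
h(s) = 0 (h(s) = 0/s = 0)
h(-325) - 1*376702 = 0 - 1*376702 = 0 - 376702 = -376702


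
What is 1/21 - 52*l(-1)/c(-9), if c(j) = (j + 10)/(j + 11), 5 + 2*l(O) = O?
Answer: 6553/21 ≈ 312.05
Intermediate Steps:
l(O) = -5/2 + O/2
c(j) = (10 + j)/(11 + j)
1/21 - 52*l(-1)/c(-9) = 1/21 - 52*(-5/2 + (1/2)*(-1))/((10 - 9)/(11 - 9)) = 1/21 - 52*(-5/2 - 1/2)/(1/2) = 1/21 - (-156)/((1/2)*1) = 1/21 - (-156)/1/2 = 1/21 - (-156)*2 = 1/21 - 52*(-6) = 1/21 + 312 = 6553/21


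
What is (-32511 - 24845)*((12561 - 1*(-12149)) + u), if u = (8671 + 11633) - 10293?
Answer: -1991457676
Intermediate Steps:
u = 10011 (u = 20304 - 10293 = 10011)
(-32511 - 24845)*((12561 - 1*(-12149)) + u) = (-32511 - 24845)*((12561 - 1*(-12149)) + 10011) = -57356*((12561 + 12149) + 10011) = -57356*(24710 + 10011) = -57356*34721 = -1991457676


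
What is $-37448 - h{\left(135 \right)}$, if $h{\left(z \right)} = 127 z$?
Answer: $-54593$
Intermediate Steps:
$-37448 - h{\left(135 \right)} = -37448 - 127 \cdot 135 = -37448 - 17145 = -54593$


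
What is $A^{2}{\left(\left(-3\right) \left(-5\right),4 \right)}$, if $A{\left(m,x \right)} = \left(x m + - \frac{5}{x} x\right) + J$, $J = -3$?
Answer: $2704$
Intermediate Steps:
$A{\left(m,x \right)} = -8 + m x$ ($A{\left(m,x \right)} = \left(x m + - \frac{5}{x} x\right) - 3 = \left(m x - 5\right) - 3 = \left(-5 + m x\right) - 3 = -8 + m x$)
$A^{2}{\left(\left(-3\right) \left(-5\right),4 \right)} = \left(-8 + \left(-3\right) \left(-5\right) 4\right)^{2} = \left(-8 + 15 \cdot 4\right)^{2} = \left(-8 + 60\right)^{2} = 52^{2} = 2704$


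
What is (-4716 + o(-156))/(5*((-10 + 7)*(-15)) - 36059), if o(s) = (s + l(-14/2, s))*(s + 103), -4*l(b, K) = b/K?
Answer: -2216819/22360416 ≈ -0.099140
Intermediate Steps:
l(b, K) = -b/(4*K)
o(s) = (103 + s)*(s + 7/(4*s)) (o(s) = (s - (-14/2)/(4*s))*(s + 103) = (s - (-14*1/2)/(4*s))*(103 + s) = (s - 1/4*(-7)/s)*(103 + s) = (s + 7/(4*s))*(103 + s) = (103 + s)*(s + 7/(4*s)))
(-4716 + o(-156))/(5*((-10 + 7)*(-15)) - 36059) = (-4716 + (7/4 + (-156)**2 + 103*(-156) + (721/4)/(-156)))/(5*((-10 + 7)*(-15)) - 36059) = (-4716 + (7/4 + 24336 - 16068 + (721/4)*(-1/156)))/(5*(-3*(-15)) - 36059) = (-4716 + (7/4 + 24336 - 16068 - 721/624))/(5*45 - 36059) = (-4716 + 5159603/624)/(225 - 36059) = (2216819/624)/(-35834) = (2216819/624)*(-1/35834) = -2216819/22360416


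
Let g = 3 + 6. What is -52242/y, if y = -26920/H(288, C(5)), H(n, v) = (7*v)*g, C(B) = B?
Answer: 1645623/2692 ≈ 611.30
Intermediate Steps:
g = 9
H(n, v) = 63*v (H(n, v) = (7*v)*9 = 63*v)
y = -5384/63 (y = -26920/(63*5) = -26920/315 = -26920*1/315 = -5384/63 ≈ -85.460)
-52242/y = -52242/(-5384/63) = -52242*(-63/5384) = 1645623/2692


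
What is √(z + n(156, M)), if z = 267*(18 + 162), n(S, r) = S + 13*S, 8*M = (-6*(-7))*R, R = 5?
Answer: 2*√12561 ≈ 224.15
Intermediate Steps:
M = 105/4 (M = (-6*(-7)*5)/8 = (42*5)/8 = (⅛)*210 = 105/4 ≈ 26.250)
n(S, r) = 14*S
z = 48060 (z = 267*180 = 48060)
√(z + n(156, M)) = √(48060 + 14*156) = √(48060 + 2184) = √50244 = 2*√12561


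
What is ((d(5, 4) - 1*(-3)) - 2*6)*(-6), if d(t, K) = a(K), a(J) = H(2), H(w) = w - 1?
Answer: 48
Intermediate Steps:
H(w) = -1 + w
a(J) = 1 (a(J) = -1 + 2 = 1)
d(t, K) = 1
((d(5, 4) - 1*(-3)) - 2*6)*(-6) = ((1 - 1*(-3)) - 2*6)*(-6) = ((1 + 3) - 12)*(-6) = (4 - 12)*(-6) = -8*(-6) = 48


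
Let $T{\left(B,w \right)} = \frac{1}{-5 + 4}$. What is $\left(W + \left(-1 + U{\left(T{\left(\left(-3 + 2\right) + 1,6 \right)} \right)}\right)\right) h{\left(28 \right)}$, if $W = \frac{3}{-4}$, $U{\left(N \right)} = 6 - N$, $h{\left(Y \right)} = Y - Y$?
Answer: $0$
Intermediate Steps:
$h{\left(Y \right)} = 0$
$T{\left(B,w \right)} = -1$ ($T{\left(B,w \right)} = \frac{1}{-1} = -1$)
$W = - \frac{3}{4}$ ($W = 3 \left(- \frac{1}{4}\right) = - \frac{3}{4} \approx -0.75$)
$\left(W + \left(-1 + U{\left(T{\left(\left(-3 + 2\right) + 1,6 \right)} \right)}\right)\right) h{\left(28 \right)} = \left(- \frac{3}{4} + \left(-1 + \left(6 - -1\right)\right)\right) 0 = \left(- \frac{3}{4} + \left(-1 + \left(6 + 1\right)\right)\right) 0 = \left(- \frac{3}{4} + \left(-1 + 7\right)\right) 0 = \left(- \frac{3}{4} + 6\right) 0 = \frac{21}{4} \cdot 0 = 0$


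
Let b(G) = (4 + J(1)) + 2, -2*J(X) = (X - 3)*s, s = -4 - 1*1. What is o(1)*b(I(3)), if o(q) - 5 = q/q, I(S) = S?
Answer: 6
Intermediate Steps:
s = -5 (s = -4 - 1 = -5)
o(q) = 6 (o(q) = 5 + q/q = 5 + 1 = 6)
J(X) = -15/2 + 5*X/2 (J(X) = -(X - 3)*(-5)/2 = -(-3 + X)*(-5)/2 = -(15 - 5*X)/2 = -15/2 + 5*X/2)
b(G) = 1 (b(G) = (4 + (-15/2 + (5/2)*1)) + 2 = (4 + (-15/2 + 5/2)) + 2 = (4 - 5) + 2 = -1 + 2 = 1)
o(1)*b(I(3)) = 6*1 = 6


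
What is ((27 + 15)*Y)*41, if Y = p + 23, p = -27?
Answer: -6888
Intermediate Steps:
Y = -4 (Y = -27 + 23 = -4)
((27 + 15)*Y)*41 = ((27 + 15)*(-4))*41 = (42*(-4))*41 = -168*41 = -6888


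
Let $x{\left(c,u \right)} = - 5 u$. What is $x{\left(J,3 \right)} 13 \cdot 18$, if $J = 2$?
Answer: $-3510$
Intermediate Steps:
$x{\left(J,3 \right)} 13 \cdot 18 = \left(-5\right) 3 \cdot 13 \cdot 18 = \left(-15\right) 13 \cdot 18 = \left(-195\right) 18 = -3510$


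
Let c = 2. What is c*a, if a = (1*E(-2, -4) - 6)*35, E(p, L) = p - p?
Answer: -420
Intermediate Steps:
E(p, L) = 0
a = -210 (a = (1*0 - 6)*35 = (0 - 6)*35 = -6*35 = -210)
c*a = 2*(-210) = -420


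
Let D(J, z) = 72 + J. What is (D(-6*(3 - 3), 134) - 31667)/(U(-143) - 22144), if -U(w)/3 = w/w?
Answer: 31595/22147 ≈ 1.4266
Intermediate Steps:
U(w) = -3 (U(w) = -3*w/w = -3*1 = -3)
(D(-6*(3 - 3), 134) - 31667)/(U(-143) - 22144) = ((72 - 6*(3 - 3)) - 31667)/(-3 - 22144) = ((72 - 6*0) - 31667)/(-22147) = ((72 + 0) - 31667)*(-1/22147) = (72 - 31667)*(-1/22147) = -31595*(-1/22147) = 31595/22147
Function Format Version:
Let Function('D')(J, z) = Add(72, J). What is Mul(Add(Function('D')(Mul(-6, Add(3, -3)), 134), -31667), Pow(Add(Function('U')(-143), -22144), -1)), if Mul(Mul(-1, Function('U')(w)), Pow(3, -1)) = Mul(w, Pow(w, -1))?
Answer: Rational(31595, 22147) ≈ 1.4266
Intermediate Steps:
Function('U')(w) = -3 (Function('U')(w) = Mul(-3, Mul(w, Pow(w, -1))) = Mul(-3, 1) = -3)
Mul(Add(Function('D')(Mul(-6, Add(3, -3)), 134), -31667), Pow(Add(Function('U')(-143), -22144), -1)) = Mul(Add(Add(72, Mul(-6, Add(3, -3))), -31667), Pow(Add(-3, -22144), -1)) = Mul(Add(Add(72, Mul(-6, 0)), -31667), Pow(-22147, -1)) = Mul(Add(Add(72, 0), -31667), Rational(-1, 22147)) = Mul(Add(72, -31667), Rational(-1, 22147)) = Mul(-31595, Rational(-1, 22147)) = Rational(31595, 22147)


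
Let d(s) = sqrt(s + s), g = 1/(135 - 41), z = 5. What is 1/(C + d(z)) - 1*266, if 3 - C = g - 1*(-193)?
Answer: -84836250560/318926961 - 8836*sqrt(10)/318926961 ≈ -266.01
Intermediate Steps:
g = 1/94 ≈ 0.010638
C = -17861/94 (C = 3 - (1/94 - 1*(-193)) = 3 - (1/94 + 193) = 3 - 1*18143/94 = 3 - 18143/94 = -17861/94 ≈ -190.01)
d(s) = sqrt(2)*sqrt(s) (d(s) = sqrt(2*s) = sqrt(2)*sqrt(s))
1/(C + d(z)) - 1*266 = 1/(-17861/94 + sqrt(2)*sqrt(5)) - 1*266 = 1/(-17861/94 + sqrt(10)) - 266 = -266 + 1/(-17861/94 + sqrt(10))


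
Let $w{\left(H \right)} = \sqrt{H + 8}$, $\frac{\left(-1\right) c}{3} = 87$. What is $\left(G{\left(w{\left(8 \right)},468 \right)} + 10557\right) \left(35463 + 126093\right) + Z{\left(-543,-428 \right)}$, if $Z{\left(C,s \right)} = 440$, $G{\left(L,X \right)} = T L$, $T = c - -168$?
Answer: $1645448300$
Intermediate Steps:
$c = -261$ ($c = \left(-3\right) 87 = -261$)
$w{\left(H \right)} = \sqrt{8 + H}$
$T = -93$ ($T = -261 - -168 = -261 + 168 = -93$)
$G{\left(L,X \right)} = - 93 L$
$\left(G{\left(w{\left(8 \right)},468 \right)} + 10557\right) \left(35463 + 126093\right) + Z{\left(-543,-428 \right)} = \left(- 93 \sqrt{8 + 8} + 10557\right) \left(35463 + 126093\right) + 440 = \left(- 93 \sqrt{16} + 10557\right) 161556 + 440 = \left(\left(-93\right) 4 + 10557\right) 161556 + 440 = \left(-372 + 10557\right) 161556 + 440 = 10185 \cdot 161556 + 440 = 1645447860 + 440 = 1645448300$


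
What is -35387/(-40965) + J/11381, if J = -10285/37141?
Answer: 14957724476002/17315976000765 ≈ 0.86381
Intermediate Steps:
J = -10285/37141 (J = -10285*1/37141 = -10285/37141 ≈ -0.27692)
-35387/(-40965) + J/11381 = -35387/(-40965) - 10285/37141/11381 = -35387*(-1/40965) - 10285/37141*1/11381 = 35387/40965 - 10285/422701721 = 14957724476002/17315976000765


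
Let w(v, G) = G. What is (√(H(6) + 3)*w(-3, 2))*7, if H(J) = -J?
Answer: 14*I*√3 ≈ 24.249*I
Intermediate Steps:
(√(H(6) + 3)*w(-3, 2))*7 = (√(-1*6 + 3)*2)*7 = (√(-6 + 3)*2)*7 = (√(-3)*2)*7 = ((I*√3)*2)*7 = (2*I*√3)*7 = 14*I*√3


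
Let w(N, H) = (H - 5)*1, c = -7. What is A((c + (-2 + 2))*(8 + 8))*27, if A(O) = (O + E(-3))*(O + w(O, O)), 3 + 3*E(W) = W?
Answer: 704862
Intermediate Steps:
w(N, H) = -5 + H (w(N, H) = (-5 + H)*1 = -5 + H)
E(W) = -1 + W/3
A(O) = (-5 + 2*O)*(-2 + O) (A(O) = (O + (-1 + (⅓)*(-3)))*(O + (-5 + O)) = (O + (-1 - 1))*(-5 + 2*O) = (O - 2)*(-5 + 2*O) = (-2 + O)*(-5 + 2*O) = (-5 + 2*O)*(-2 + O))
A((c + (-2 + 2))*(8 + 8))*27 = (10 - 9*(-7 + (-2 + 2))*(8 + 8) + 2*((-7 + (-2 + 2))*(8 + 8))²)*27 = (10 - 9*(-7 + 0)*16 + 2*((-7 + 0)*16)²)*27 = (10 - (-63)*16 + 2*(-7*16)²)*27 = (10 - 9*(-112) + 2*(-112)²)*27 = (10 + 1008 + 2*12544)*27 = (10 + 1008 + 25088)*27 = 26106*27 = 704862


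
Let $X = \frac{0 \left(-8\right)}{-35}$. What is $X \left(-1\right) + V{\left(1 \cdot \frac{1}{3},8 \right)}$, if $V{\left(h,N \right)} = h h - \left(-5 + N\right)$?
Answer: $- \frac{26}{9} \approx -2.8889$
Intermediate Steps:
$X = 0$ ($X = 0 \left(- \frac{1}{35}\right) = 0$)
$V{\left(h,N \right)} = 5 + h^{2} - N$ ($V{\left(h,N \right)} = h^{2} - \left(-5 + N\right) = 5 + h^{2} - N$)
$X \left(-1\right) + V{\left(1 \cdot \frac{1}{3},8 \right)} = 0 \left(-1\right) + \left(5 + \left(1 \cdot \frac{1}{3}\right)^{2} - 8\right) = 0 + \left(5 + \left(1 \cdot \frac{1}{3}\right)^{2} - 8\right) = 0 + \left(5 + \left(\frac{1}{3}\right)^{2} - 8\right) = 0 + \left(5 + \frac{1}{9} - 8\right) = 0 - \frac{26}{9} = - \frac{26}{9}$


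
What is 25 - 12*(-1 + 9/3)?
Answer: 1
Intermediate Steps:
25 - 12*(-1 + 9/3) = 25 - 12*(-1 + 9*(1/3)) = 25 - 12*(-1 + 3) = 25 - 12*2 = 25 - 1*24 = 25 - 24 = 1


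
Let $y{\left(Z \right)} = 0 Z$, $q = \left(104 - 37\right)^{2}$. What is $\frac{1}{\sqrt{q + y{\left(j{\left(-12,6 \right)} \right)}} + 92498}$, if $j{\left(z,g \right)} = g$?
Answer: $\frac{1}{92565} \approx 1.0803 \cdot 10^{-5}$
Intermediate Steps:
$q = 4489$ ($q = 67^{2} = 4489$)
$y{\left(Z \right)} = 0$
$\frac{1}{\sqrt{q + y{\left(j{\left(-12,6 \right)} \right)}} + 92498} = \frac{1}{\sqrt{4489 + 0} + 92498} = \frac{1}{\sqrt{4489} + 92498} = \frac{1}{67 + 92498} = \frac{1}{92565}$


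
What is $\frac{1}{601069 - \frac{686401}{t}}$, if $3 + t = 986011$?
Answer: $\frac{986008}{592658156151} \approx 1.6637 \cdot 10^{-6}$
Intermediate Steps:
$t = 986008$ ($t = -3 + 986011 = 986008$)
$\frac{1}{601069 - \frac{686401}{t}} = \frac{1}{601069 - \frac{686401}{986008}} = \frac{1}{\frac{592658156151}{986008}} = \frac{986008}{592658156151}$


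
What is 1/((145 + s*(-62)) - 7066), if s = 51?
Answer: -1/10083 ≈ -9.9177e-5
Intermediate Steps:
1/((145 + s*(-62)) - 7066) = 1/((145 + 51*(-62)) - 7066) = 1/((145 - 3162) - 7066) = 1/(-3017 - 7066) = 1/(-10083) = -1/10083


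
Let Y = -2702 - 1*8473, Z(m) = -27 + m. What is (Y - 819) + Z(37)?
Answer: -11984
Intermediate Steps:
Y = -11175 (Y = -2702 - 8473 = -11175)
(Y - 819) + Z(37) = (-11175 - 819) + (-27 + 37) = -11994 + 10 = -11984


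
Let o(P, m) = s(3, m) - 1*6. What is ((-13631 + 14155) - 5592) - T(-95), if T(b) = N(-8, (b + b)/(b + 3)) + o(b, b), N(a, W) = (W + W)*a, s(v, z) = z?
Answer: -113481/23 ≈ -4934.0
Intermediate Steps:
N(a, W) = 2*W*a (N(a, W) = (2*W)*a = 2*W*a)
o(P, m) = -6 + m (o(P, m) = m - 1*6 = m - 6 = -6 + m)
T(b) = -6 + b - 32*b/(3 + b) (T(b) = 2*((b + b)/(b + 3))*(-8) + (-6 + b) = 2*((2*b)/(3 + b))*(-8) + (-6 + b) = 2*(2*b/(3 + b))*(-8) + (-6 + b) = -32*b/(3 + b) + (-6 + b) = -6 + b - 32*b/(3 + b))
((-13631 + 14155) - 5592) - T(-95) = ((-13631 + 14155) - 5592) - (-18 + (-95)² - 35*(-95))/(3 - 95) = (524 - 5592) - (-18 + 9025 + 3325)/(-92) = -5068 - (-1)*12332/92 = -5068 - 1*(-3083/23) = -5068 + 3083/23 = -113481/23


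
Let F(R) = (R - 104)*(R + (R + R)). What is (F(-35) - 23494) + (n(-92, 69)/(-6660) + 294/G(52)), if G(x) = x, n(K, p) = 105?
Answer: -51332485/5772 ≈ -8893.4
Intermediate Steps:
F(R) = 3*R*(-104 + R) (F(R) = (-104 + R)*(R + 2*R) = (-104 + R)*(3*R) = 3*R*(-104 + R))
(F(-35) - 23494) + (n(-92, 69)/(-6660) + 294/G(52)) = (3*(-35)*(-104 - 35) - 23494) + (105/(-6660) + 294/52) = (3*(-35)*(-139) - 23494) + (105*(-1/6660) + 294*(1/52)) = (14595 - 23494) + (-7/444 + 147/26) = -8899 + 32543/5772 = -51332485/5772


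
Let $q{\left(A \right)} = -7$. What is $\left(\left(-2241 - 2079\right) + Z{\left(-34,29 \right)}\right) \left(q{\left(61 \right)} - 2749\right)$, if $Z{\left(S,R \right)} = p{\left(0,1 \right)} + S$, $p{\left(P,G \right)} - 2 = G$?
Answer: $11991356$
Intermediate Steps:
$p{\left(P,G \right)} = 2 + G$
$Z{\left(S,R \right)} = 3 + S$ ($Z{\left(S,R \right)} = \left(2 + 1\right) + S = 3 + S$)
$\left(\left(-2241 - 2079\right) + Z{\left(-34,29 \right)}\right) \left(q{\left(61 \right)} - 2749\right) = \left(\left(-2241 - 2079\right) + \left(3 - 34\right)\right) \left(-7 - 2749\right) = \left(-4320 - 31\right) \left(-2756\right) = \left(-4351\right) \left(-2756\right) = 11991356$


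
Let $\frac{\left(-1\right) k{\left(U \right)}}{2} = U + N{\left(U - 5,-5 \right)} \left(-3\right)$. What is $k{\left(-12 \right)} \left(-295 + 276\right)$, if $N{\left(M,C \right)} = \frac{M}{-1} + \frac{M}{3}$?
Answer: $-1748$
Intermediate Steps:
$N{\left(M,C \right)} = - \frac{2 M}{3}$ ($N{\left(M,C \right)} = M \left(-1\right) + M \frac{1}{3} = - M + \frac{M}{3} = - \frac{2 M}{3}$)
$k{\left(U \right)} = 20 - 6 U$ ($k{\left(U \right)} = - 2 \left(U + - \frac{2 \left(U - 5\right)}{3} \left(-3\right)\right) = - 2 \left(U + - \frac{2 \left(-5 + U\right)}{3} \left(-3\right)\right) = - 2 \left(U + \left(\frac{10}{3} - \frac{2 U}{3}\right) \left(-3\right)\right) = - 2 \left(U + \left(-10 + 2 U\right)\right) = - 2 \left(-10 + 3 U\right) = 20 - 6 U$)
$k{\left(-12 \right)} \left(-295 + 276\right) = \left(20 - -72\right) \left(-295 + 276\right) = \left(20 + 72\right) \left(-19\right) = 92 \left(-19\right) = -1748$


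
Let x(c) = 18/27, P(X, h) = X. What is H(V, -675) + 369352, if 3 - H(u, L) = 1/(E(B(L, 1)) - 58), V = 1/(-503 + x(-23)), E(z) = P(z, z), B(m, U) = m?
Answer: 270737216/733 ≈ 3.6936e+5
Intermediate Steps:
x(c) = ⅔ (x(c) = 18*(1/27) = ⅔)
E(z) = z
V = -3/1507 (V = 1/(-503 + ⅔) = 1/(-1507/3) = -3/1507 ≈ -0.0019907)
H(u, L) = 3 - 1/(-58 + L) (H(u, L) = 3 - 1/(L - 58) = 3 - 1/(-58 + L))
H(V, -675) + 369352 = (-175 + 3*(-675))/(-58 - 675) + 369352 = (-175 - 2025)/(-733) + 369352 = -1/733*(-2200) + 369352 = 2200/733 + 369352 = 270737216/733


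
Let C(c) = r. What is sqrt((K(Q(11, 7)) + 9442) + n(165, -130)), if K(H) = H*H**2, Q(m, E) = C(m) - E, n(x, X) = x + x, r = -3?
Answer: 2*sqrt(2193) ≈ 93.659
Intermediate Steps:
C(c) = -3
n(x, X) = 2*x
Q(m, E) = -3 - E
K(H) = H**3
sqrt((K(Q(11, 7)) + 9442) + n(165, -130)) = sqrt(((-3 - 1*7)**3 + 9442) + 2*165) = sqrt(((-3 - 7)**3 + 9442) + 330) = sqrt(((-10)**3 + 9442) + 330) = sqrt((-1000 + 9442) + 330) = sqrt(8442 + 330) = sqrt(8772) = 2*sqrt(2193)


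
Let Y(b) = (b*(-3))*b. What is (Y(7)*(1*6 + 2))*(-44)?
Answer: 51744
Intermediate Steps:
Y(b) = -3*b² (Y(b) = (-3*b)*b = -3*b²)
(Y(7)*(1*6 + 2))*(-44) = ((-3*7²)*(1*6 + 2))*(-44) = ((-3*49)*(6 + 2))*(-44) = -147*8*(-44) = -1176*(-44) = 51744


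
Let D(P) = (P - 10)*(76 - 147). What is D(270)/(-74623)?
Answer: 18460/74623 ≈ 0.24738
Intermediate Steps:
D(P) = 710 - 71*P (D(P) = (-10 + P)*(-71) = 710 - 71*P)
D(270)/(-74623) = (710 - 71*270)/(-74623) = (710 - 19170)*(-1/74623) = -18460*(-1/74623) = 18460/74623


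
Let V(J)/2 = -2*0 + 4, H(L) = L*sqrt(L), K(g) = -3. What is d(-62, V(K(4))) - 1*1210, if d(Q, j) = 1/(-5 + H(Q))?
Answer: (-75020*sqrt(62) + 6051*I)/(-5*I + 62*sqrt(62)) ≈ -1210.0 + 0.0020482*I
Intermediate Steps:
H(L) = L**(3/2)
V(J) = 8 (V(J) = 2*(-2*0 + 4) = 2*(0 + 4) = 2*4 = 8)
d(Q, j) = 1/(-5 + Q**(3/2))
d(-62, V(K(4))) - 1*1210 = 1/(-5 + (-62)**(3/2)) - 1*1210 = 1/(-5 - 62*I*sqrt(62)) - 1210 = -1210 + 1/(-5 - 62*I*sqrt(62))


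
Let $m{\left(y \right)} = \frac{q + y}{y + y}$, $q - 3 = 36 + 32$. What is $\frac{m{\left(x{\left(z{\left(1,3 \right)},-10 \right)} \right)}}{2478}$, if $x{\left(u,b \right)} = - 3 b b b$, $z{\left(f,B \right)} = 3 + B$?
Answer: $\frac{3071}{14868000} \approx 0.00020655$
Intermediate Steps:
$q = 71$ ($q = 3 + \left(36 + 32\right) = 3 + 68 = 71$)
$x{\left(u,b \right)} = - 3 b^{3}$ ($x{\left(u,b \right)} = - 3 b^{2} b = - 3 b^{3}$)
$m{\left(y \right)} = \frac{71 + y}{2 y}$ ($m{\left(y \right)} = \frac{71 + y}{y + y} = \frac{71 + y}{2 y}$)
$\frac{m{\left(x{\left(z{\left(1,3 \right)},-10 \right)} \right)}}{2478} = \frac{\frac{1}{2} \frac{1}{\left(-3\right) \left(-10\right)^{3}} \left(71 - 3 \left(-10\right)^{3}\right)}{2478} = \frac{71 - -3000}{2 \left(\left(-3\right) \left(-1000\right)\right)} \frac{1}{2478} = \frac{71 + 3000}{2 \cdot 3000} \cdot \frac{1}{2478} = \frac{1}{2} \cdot \frac{1}{3000} \cdot 3071 \cdot \frac{1}{2478} = \frac{3071}{6000} \cdot \frac{1}{2478} = \frac{3071}{14868000}$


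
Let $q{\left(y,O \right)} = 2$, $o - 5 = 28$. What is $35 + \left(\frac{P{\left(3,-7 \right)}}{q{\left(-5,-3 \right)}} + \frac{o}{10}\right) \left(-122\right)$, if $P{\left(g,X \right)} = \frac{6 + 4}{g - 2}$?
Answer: $- \frac{4888}{5} \approx -977.6$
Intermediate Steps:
$o = 33$ ($o = 5 + 28 = 33$)
$P{\left(g,X \right)} = \frac{10}{-2 + g}$
$35 + \left(\frac{P{\left(3,-7 \right)}}{q{\left(-5,-3 \right)}} + \frac{o}{10}\right) \left(-122\right) = 35 + \left(\frac{10 \frac{1}{-2 + 3}}{2} + \frac{33}{10}\right) \left(-122\right) = 35 + \left(\frac{10}{1} \cdot \frac{1}{2} + 33 \cdot \frac{1}{10}\right) \left(-122\right) = 35 + \left(10 \cdot 1 \cdot \frac{1}{2} + \frac{33}{10}\right) \left(-122\right) = 35 + \left(10 \cdot \frac{1}{2} + \frac{33}{10}\right) \left(-122\right) = 35 + \left(5 + \frac{33}{10}\right) \left(-122\right) = 35 + \frac{83}{10} \left(-122\right) = 35 - \frac{5063}{5} = - \frac{4888}{5}$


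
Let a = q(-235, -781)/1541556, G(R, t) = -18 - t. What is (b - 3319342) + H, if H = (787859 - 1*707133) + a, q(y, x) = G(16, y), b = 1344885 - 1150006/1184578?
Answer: -1729065653948300959/913046661684 ≈ -1.8937e+6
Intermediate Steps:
b = 796560016762/592289 (b = 1344885 - 1150006/1184578 = 1344885 - 1*575003/592289 = 1344885 - 575003/592289 = 796560016762/592289 ≈ 1.3449e+6)
q(y, x) = -18 - y
a = 217/1541556 (a = (-18 - 1*(-235))/1541556 = (-18 + 235)*(1/1541556) = 217*(1/1541556) = 217/1541556 ≈ 0.00014077)
H = 124443649873/1541556 (H = (787859 - 1*707133) + 217/1541556 = (787859 - 707133) + 217/1541556 = 80726 + 217/1541556 = 124443649873/1541556 ≈ 80726.)
(b - 3319342) + H = (796560016762/592289 - 3319342) + 124443649873/1541556 = -1169449737076/592289 + 124443649873/1541556 = -1729065653948300959/913046661684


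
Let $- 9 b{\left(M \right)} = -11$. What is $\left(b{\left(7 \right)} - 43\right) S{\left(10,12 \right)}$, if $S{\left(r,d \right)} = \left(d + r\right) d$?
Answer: $- \frac{33088}{3} \approx -11029.0$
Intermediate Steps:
$b{\left(M \right)} = \frac{11}{9}$ ($b{\left(M \right)} = \left(- \frac{1}{9}\right) \left(-11\right) = \frac{11}{9}$)
$S{\left(r,d \right)} = d \left(d + r\right)$
$\left(b{\left(7 \right)} - 43\right) S{\left(10,12 \right)} = \left(\frac{11}{9} - 43\right) 12 \left(12 + 10\right) = - \frac{376 \cdot 12 \cdot 22}{9} = \left(- \frac{376}{9}\right) 264 = - \frac{33088}{3}$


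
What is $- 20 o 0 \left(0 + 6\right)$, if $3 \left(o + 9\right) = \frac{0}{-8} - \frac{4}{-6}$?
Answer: $0$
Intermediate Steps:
$o = - \frac{79}{9}$ ($o = -9 + \frac{\frac{0}{-8} - \frac{4}{-6}}{3} = -9 + \frac{0 \left(- \frac{1}{8}\right) - - \frac{2}{3}}{3} = -9 + \frac{0 + \frac{2}{3}}{3} = -9 + \frac{1}{3} \cdot \frac{2}{3} = -9 + \frac{2}{9} = - \frac{79}{9} \approx -8.7778$)
$- 20 o 0 \left(0 + 6\right) = \left(-20\right) \left(- \frac{79}{9}\right) 0 \left(0 + 6\right) = \frac{1580 \cdot 0 \cdot 6}{9} = \frac{1580}{9} \cdot 0 = 0$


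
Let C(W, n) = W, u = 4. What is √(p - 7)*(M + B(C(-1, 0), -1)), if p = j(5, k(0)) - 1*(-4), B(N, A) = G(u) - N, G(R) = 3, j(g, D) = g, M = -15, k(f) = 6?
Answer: -11*√2 ≈ -15.556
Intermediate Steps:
B(N, A) = 3 - N
p = 9 (p = 5 - 1*(-4) = 5 + 4 = 9)
√(p - 7)*(M + B(C(-1, 0), -1)) = √(9 - 7)*(-15 + (3 - 1*(-1))) = √2*(-15 + (3 + 1)) = √2*(-15 + 4) = √2*(-11) = -11*√2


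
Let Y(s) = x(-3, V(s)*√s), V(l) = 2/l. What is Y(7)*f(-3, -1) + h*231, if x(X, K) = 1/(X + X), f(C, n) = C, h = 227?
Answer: 104875/2 ≈ 52438.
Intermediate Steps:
x(X, K) = 1/(2*X)
Y(s) = -⅙ (Y(s) = (½)/(-3) = (½)*(-⅓) = -⅙)
Y(7)*f(-3, -1) + h*231 = -⅙*(-3) + 227*231 = ½ + 52437 = 104875/2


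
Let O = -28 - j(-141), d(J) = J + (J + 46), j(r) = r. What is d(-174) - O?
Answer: -415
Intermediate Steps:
d(J) = 46 + 2*J (d(J) = J + (46 + J) = 46 + 2*J)
O = 113 (O = -28 - 1*(-141) = -28 + 141 = 113)
d(-174) - O = (46 + 2*(-174)) - 1*113 = (46 - 348) - 113 = -302 - 113 = -415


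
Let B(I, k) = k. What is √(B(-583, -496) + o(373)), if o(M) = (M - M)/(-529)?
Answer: 4*I*√31 ≈ 22.271*I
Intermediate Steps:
o(M) = 0 (o(M) = 0*(-1/529) = 0)
√(B(-583, -496) + o(373)) = √(-496 + 0) = √(-496) = 4*I*√31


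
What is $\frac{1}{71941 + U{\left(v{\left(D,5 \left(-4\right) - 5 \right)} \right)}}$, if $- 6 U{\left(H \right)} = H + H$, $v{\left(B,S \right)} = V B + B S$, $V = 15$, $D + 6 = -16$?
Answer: $\frac{3}{215603} \approx 1.3914 \cdot 10^{-5}$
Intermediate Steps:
$D = -22$ ($D = -6 - 16 = -22$)
$v{\left(B,S \right)} = 15 B + B S$
$U{\left(H \right)} = - \frac{H}{3}$ ($U{\left(H \right)} = - \frac{H + H}{6} = - \frac{2 H}{6} = - \frac{H}{3}$)
$\frac{1}{71941 + U{\left(v{\left(D,5 \left(-4\right) - 5 \right)} \right)}} = \frac{1}{71941 - \frac{\left(-22\right) \left(15 + \left(5 \left(-4\right) - 5\right)\right)}{3}} = \frac{1}{71941 - \frac{\left(-22\right) \left(15 - 25\right)}{3}} = \frac{1}{71941 - \frac{\left(-22\right) \left(-10\right)}{3}} = \frac{1}{71941 - \frac{220}{3}} = \frac{1}{\frac{215603}{3}} = \frac{3}{215603}$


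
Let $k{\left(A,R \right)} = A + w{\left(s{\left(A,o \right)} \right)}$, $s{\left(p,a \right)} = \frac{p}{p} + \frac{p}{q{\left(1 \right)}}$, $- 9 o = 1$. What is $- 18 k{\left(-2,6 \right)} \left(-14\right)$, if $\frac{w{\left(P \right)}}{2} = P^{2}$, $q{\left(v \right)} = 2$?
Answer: $-504$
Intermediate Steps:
$o = - \frac{1}{9}$ ($o = \left(- \frac{1}{9}\right) 1 = - \frac{1}{9} \approx -0.11111$)
$s{\left(p,a \right)} = 1 + \frac{p}{2}$ ($s{\left(p,a \right)} = \frac{p}{p} + \frac{p}{2} = 1 + p \frac{1}{2} = 1 + \frac{p}{2}$)
$w{\left(P \right)} = 2 P^{2}$
$k{\left(A,R \right)} = A + 2 \left(1 + \frac{A}{2}\right)^{2}$
$- 18 k{\left(-2,6 \right)} \left(-14\right) = - 18 \left(-2 + \frac{\left(2 - 2\right)^{2}}{2}\right) \left(-14\right) = - 18 \left(-2 + \frac{0^{2}}{2}\right) \left(-14\right) = - 18 \left(-2 + \frac{1}{2} \cdot 0\right) \left(-14\right) = - 18 \left(-2 + 0\right) \left(-14\right) = \left(-18\right) \left(-2\right) \left(-14\right) = 36 \left(-14\right) = -504$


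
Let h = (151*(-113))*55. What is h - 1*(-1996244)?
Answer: 1057779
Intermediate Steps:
h = -938465 (h = -17063*55 = -938465)
h - 1*(-1996244) = -938465 - 1*(-1996244) = -938465 + 1996244 = 1057779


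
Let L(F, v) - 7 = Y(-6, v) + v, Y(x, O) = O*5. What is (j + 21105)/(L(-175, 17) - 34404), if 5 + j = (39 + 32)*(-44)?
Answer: -17976/34295 ≈ -0.52416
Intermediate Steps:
Y(x, O) = 5*O
j = -3129 (j = -5 + (39 + 32)*(-44) = -5 + 71*(-44) = -5 - 3124 = -3129)
L(F, v) = 7 + 6*v (L(F, v) = 7 + (5*v + v) = 7 + 6*v)
(j + 21105)/(L(-175, 17) - 34404) = (-3129 + 21105)/((7 + 6*17) - 34404) = 17976/((7 + 102) - 34404) = 17976/(109 - 34404) = 17976/(-34295) = 17976*(-1/34295) = -17976/34295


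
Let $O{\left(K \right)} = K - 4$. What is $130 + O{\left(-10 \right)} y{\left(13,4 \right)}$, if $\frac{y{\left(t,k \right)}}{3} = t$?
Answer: $-416$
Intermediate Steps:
$y{\left(t,k \right)} = 3 t$
$O{\left(K \right)} = -4 + K$
$130 + O{\left(-10 \right)} y{\left(13,4 \right)} = 130 + \left(-4 - 10\right) 3 \cdot 13 = 130 - 546 = -416$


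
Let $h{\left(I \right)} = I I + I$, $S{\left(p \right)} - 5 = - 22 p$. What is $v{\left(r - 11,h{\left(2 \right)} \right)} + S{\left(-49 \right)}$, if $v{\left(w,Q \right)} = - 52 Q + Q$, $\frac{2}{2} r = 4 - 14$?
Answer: $777$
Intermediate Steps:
$S{\left(p \right)} = 5 - 22 p$
$r = -10$ ($r = 4 - 14 = -10$)
$h{\left(I \right)} = I + I^{2}$ ($h{\left(I \right)} = I^{2} + I = I + I^{2}$)
$v{\left(w,Q \right)} = - 51 Q$
$v{\left(r - 11,h{\left(2 \right)} \right)} + S{\left(-49 \right)} = - 51 \cdot 2 \left(1 + 2\right) + \left(5 - -1078\right) = - 51 \cdot 2 \cdot 3 + \left(5 + 1078\right) = \left(-51\right) 6 + 1083 = -306 + 1083 = 777$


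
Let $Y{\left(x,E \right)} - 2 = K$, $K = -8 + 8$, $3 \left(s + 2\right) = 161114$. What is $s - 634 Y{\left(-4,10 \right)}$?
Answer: $\frac{157304}{3} \approx 52435.0$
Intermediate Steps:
$s = \frac{161108}{3}$ ($s = -2 + \frac{1}{3} \cdot 161114 = -2 + \frac{161114}{3} = \frac{161108}{3} \approx 53703.0$)
$K = 0$
$Y{\left(x,E \right)} = 2$ ($Y{\left(x,E \right)} = 2 + 0 = 2$)
$s - 634 Y{\left(-4,10 \right)} = \frac{161108}{3} - 1268 = \frac{157304}{3}$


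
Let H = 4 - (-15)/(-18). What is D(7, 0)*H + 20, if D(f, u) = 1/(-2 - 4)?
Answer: 701/36 ≈ 19.472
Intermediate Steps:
D(f, u) = -⅙ (D(f, u) = 1/(-6) = -⅙)
H = 19/6 (H = 4 - (-15)*(-1)/18 = 4 - 1*⅚ = 4 - ⅚ = 19/6 ≈ 3.1667)
D(7, 0)*H + 20 = -⅙*19/6 + 20 = -19/36 + 20 = 701/36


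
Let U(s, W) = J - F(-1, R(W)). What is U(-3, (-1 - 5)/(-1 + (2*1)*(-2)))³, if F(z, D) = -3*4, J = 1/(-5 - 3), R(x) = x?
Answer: 857375/512 ≈ 1674.6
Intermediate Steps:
J = -⅛ (J = 1/(-8) = -⅛ ≈ -0.12500)
F(z, D) = -12
U(s, W) = 95/8 (U(s, W) = -⅛ - 1*(-12) = -⅛ + 12 = 95/8)
U(-3, (-1 - 5)/(-1 + (2*1)*(-2)))³ = (95/8)³ = 857375/512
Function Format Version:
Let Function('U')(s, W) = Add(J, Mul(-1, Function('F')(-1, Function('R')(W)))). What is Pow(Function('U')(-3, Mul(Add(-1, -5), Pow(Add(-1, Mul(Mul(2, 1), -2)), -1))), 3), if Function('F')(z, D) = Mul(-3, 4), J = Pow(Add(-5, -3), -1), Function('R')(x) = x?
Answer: Rational(857375, 512) ≈ 1674.6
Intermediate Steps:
J = Rational(-1, 8) (J = Pow(-8, -1) = Rational(-1, 8) ≈ -0.12500)
Function('F')(z, D) = -12
Function('U')(s, W) = Rational(95, 8) (Function('U')(s, W) = Add(Rational(-1, 8), Mul(-1, -12)) = Add(Rational(-1, 8), 12) = Rational(95, 8))
Pow(Function('U')(-3, Mul(Add(-1, -5), Pow(Add(-1, Mul(Mul(2, 1), -2)), -1))), 3) = Pow(Rational(95, 8), 3) = Rational(857375, 512)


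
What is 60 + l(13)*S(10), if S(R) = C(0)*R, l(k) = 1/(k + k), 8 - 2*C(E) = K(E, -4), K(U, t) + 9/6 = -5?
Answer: 3265/52 ≈ 62.788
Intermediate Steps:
K(U, t) = -13/2 (K(U, t) = -3/2 - 5 = -13/2)
C(E) = 29/4 (C(E) = 4 - ½*(-13/2) = 4 + 13/4 = 29/4)
l(k) = 1/(2*k)
S(R) = 29*R/4
60 + l(13)*S(10) = 60 + ((½)/13)*((29/4)*10) = 60 + ((½)*(1/13))*(145/2) = 60 + (1/26)*(145/2) = 60 + 145/52 = 3265/52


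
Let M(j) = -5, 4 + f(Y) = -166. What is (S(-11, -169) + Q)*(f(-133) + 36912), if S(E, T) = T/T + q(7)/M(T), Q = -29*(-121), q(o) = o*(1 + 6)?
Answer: 643021742/5 ≈ 1.2860e+8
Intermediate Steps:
q(o) = 7*o (q(o) = o*7 = 7*o)
f(Y) = -170 (f(Y) = -4 - 166 = -170)
Q = 3509
S(E, T) = -44/5 (S(E, T) = T/T + (7*7)/(-5) = 1 + 49*(-1/5) = 1 - 49/5 = -44/5)
(S(-11, -169) + Q)*(f(-133) + 36912) = (-44/5 + 3509)*(-170 + 36912) = (17501/5)*36742 = 643021742/5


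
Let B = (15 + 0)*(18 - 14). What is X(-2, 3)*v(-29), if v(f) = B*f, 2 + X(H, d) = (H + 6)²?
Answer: -24360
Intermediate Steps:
B = 60 (B = 15*4 = 60)
X(H, d) = -2 + (6 + H)² (X(H, d) = -2 + (H + 6)² = -2 + (6 + H)²)
v(f) = 60*f
X(-2, 3)*v(-29) = (-2 + (6 - 2)²)*(60*(-29)) = (-2 + 4²)*(-1740) = (-2 + 16)*(-1740) = 14*(-1740) = -24360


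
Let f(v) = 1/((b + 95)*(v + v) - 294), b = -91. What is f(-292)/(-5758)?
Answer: 1/15143540 ≈ 6.6035e-8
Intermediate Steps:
f(v) = 1/(-294 + 8*v) (f(v) = 1/((-91 + 95)*(v + v) - 294) = 1/(4*(2*v) - 294) = 1/(8*v - 294) = 1/(-294 + 8*v))
f(-292)/(-5758) = (1/(2*(-147 + 4*(-292))))/(-5758) = (1/(2*(-147 - 1168)))*(-1/5758) = ((½)/(-1315))*(-1/5758) = ((½)*(-1/1315))*(-1/5758) = -1/2630*(-1/5758) = 1/15143540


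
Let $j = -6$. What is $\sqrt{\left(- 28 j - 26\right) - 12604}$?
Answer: $i \sqrt{12462} \approx 111.63 i$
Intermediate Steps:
$\sqrt{\left(- 28 j - 26\right) - 12604} = \sqrt{\left(\left(-28\right) \left(-6\right) - 26\right) - 12604} = \sqrt{\left(168 - 26\right) - 12604} = \sqrt{142 - 12604} = \sqrt{-12462} = i \sqrt{12462}$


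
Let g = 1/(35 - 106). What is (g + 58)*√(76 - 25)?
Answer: 4117*√51/71 ≈ 414.10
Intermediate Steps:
g = -1/71 (g = 1/(-71) = -1/71 ≈ -0.014085)
(g + 58)*√(76 - 25) = (-1/71 + 58)*√(76 - 25) = 4117*√51/71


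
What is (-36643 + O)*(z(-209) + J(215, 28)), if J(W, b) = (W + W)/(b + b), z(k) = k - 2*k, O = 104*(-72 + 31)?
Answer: -248182769/28 ≈ -8.8637e+6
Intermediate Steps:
O = -4264 (O = 104*(-41) = -4264)
z(k) = -k
J(W, b) = W/b (J(W, b) = (2*W)/((2*b)) = (2*W)*(1/(2*b)) = W/b)
(-36643 + O)*(z(-209) + J(215, 28)) = (-36643 - 4264)*(-1*(-209) + 215/28) = -40907*(209 + 215*(1/28)) = -40907*(209 + 215/28) = -40907*6067/28 = -248182769/28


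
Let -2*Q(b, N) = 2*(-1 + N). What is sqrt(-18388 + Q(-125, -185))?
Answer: I*sqrt(18202) ≈ 134.91*I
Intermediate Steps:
Q(b, N) = 1 - N (Q(b, N) = -(-1 + N) = -(-2 + 2*N)/2 = 1 - N)
sqrt(-18388 + Q(-125, -185)) = sqrt(-18388 + (1 - 1*(-185))) = sqrt(-18388 + (1 + 185)) = sqrt(-18388 + 186) = sqrt(-18202) = I*sqrt(18202)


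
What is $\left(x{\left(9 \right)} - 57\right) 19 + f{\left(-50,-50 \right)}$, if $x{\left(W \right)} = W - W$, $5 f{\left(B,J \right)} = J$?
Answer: $-1093$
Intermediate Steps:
$f{\left(B,J \right)} = \frac{J}{5}$
$x{\left(W \right)} = 0$
$\left(x{\left(9 \right)} - 57\right) 19 + f{\left(-50,-50 \right)} = \left(0 - 57\right) 19 + \frac{1}{5} \left(-50\right) = \left(-57\right) 19 - 10 = -1083 - 10 = -1093$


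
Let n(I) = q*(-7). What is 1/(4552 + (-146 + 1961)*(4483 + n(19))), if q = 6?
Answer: 1/8064967 ≈ 1.2399e-7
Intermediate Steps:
n(I) = -42 (n(I) = 6*(-7) = -42)
1/(4552 + (-146 + 1961)*(4483 + n(19))) = 1/(4552 + (-146 + 1961)*(4483 - 42)) = 1/(4552 + 1815*4441) = 1/(4552 + 8060415) = 1/8064967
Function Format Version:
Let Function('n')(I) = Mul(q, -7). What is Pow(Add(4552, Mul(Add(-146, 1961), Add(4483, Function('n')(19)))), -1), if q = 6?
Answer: Rational(1, 8064967) ≈ 1.2399e-7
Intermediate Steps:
Function('n')(I) = -42 (Function('n')(I) = Mul(6, -7) = -42)
Pow(Add(4552, Mul(Add(-146, 1961), Add(4483, Function('n')(19)))), -1) = Pow(Add(4552, Mul(Add(-146, 1961), Add(4483, -42))), -1) = Pow(Add(4552, Mul(1815, 4441)), -1) = Pow(Add(4552, 8060415), -1) = Pow(8064967, -1) = Rational(1, 8064967)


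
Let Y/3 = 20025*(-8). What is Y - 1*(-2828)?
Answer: -477772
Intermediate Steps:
Y = -480600 (Y = 3*(20025*(-8)) = 3*(-160200) = -480600)
Y - 1*(-2828) = -480600 - 1*(-2828) = -480600 + 2828 = -477772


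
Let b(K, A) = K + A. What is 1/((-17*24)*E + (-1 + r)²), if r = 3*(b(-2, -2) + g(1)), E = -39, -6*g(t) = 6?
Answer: 1/16168 ≈ 6.1851e-5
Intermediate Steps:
g(t) = -1 (g(t) = -⅙*6 = -1)
b(K, A) = A + K
r = -15 (r = 3*((-2 - 2) - 1) = 3*(-4 - 1) = 3*(-5) = -15)
1/((-17*24)*E + (-1 + r)²) = 1/(-17*24*(-39) + (-1 - 15)²) = 1/(-408*(-39) + (-16)²) = 1/(15912 + 256) = 1/16168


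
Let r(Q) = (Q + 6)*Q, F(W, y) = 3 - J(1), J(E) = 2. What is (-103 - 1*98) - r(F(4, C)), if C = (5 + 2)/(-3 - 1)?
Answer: -208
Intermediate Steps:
C = -7/4 (C = 7/(-4) = 7*(-¼) = -7/4 ≈ -1.7500)
F(W, y) = 1 (F(W, y) = 3 - 1*2 = 3 - 2 = 1)
r(Q) = Q*(6 + Q) (r(Q) = (6 + Q)*Q = Q*(6 + Q))
(-103 - 1*98) - r(F(4, C)) = (-103 - 1*98) - (6 + 1) = (-103 - 98) - 7 = -201 - 1*7 = -201 - 7 = -208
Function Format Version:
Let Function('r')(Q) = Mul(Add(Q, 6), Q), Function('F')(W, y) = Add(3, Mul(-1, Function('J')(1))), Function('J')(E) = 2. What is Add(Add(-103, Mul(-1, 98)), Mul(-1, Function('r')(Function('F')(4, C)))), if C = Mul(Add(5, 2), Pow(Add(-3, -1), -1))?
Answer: -208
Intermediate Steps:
C = Rational(-7, 4) (C = Mul(7, Pow(-4, -1)) = Mul(7, Rational(-1, 4)) = Rational(-7, 4) ≈ -1.7500)
Function('F')(W, y) = 1 (Function('F')(W, y) = Add(3, Mul(-1, 2)) = Add(3, -2) = 1)
Function('r')(Q) = Mul(Q, Add(6, Q)) (Function('r')(Q) = Mul(Add(6, Q), Q) = Mul(Q, Add(6, Q)))
Add(Add(-103, Mul(-1, 98)), Mul(-1, Function('r')(Function('F')(4, C)))) = Add(Add(-103, Mul(-1, 98)), Mul(-1, Mul(1, Add(6, 1)))) = Add(Add(-103, -98), Mul(-1, Mul(1, 7))) = Add(-201, Mul(-1, 7)) = Add(-201, -7) = -208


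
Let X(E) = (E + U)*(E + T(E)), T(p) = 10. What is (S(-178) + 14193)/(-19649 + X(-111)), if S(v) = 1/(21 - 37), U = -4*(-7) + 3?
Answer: -227087/185104 ≈ -1.2268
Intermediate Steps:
U = 31 (U = 28 + 3 = 31)
S(v) = -1/16 (S(v) = 1/(-16) = -1/16)
X(E) = (10 + E)*(31 + E) (X(E) = (E + 31)*(E + 10) = (31 + E)*(10 + E) = (10 + E)*(31 + E))
(S(-178) + 14193)/(-19649 + X(-111)) = (-1/16 + 14193)/(-19649 + (310 + (-111)² + 41*(-111))) = 227087/(16*(-19649 + (310 + 12321 - 4551))) = 227087/(16*(-19649 + 8080)) = (227087/16)/(-11569) = (227087/16)*(-1/11569) = -227087/185104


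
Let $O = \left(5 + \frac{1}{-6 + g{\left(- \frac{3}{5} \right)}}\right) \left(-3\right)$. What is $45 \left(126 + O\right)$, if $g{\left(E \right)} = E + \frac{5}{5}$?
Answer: $\frac{140535}{28} \approx 5019.1$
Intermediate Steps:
$g{\left(E \right)} = 1 + E$ ($g{\left(E \right)} = E + 5 \cdot \frac{1}{5} = E + 1 = 1 + E$)
$O = - \frac{405}{28}$ ($O = \left(5 + \frac{1}{-6 + \left(1 - \frac{3}{5}\right)}\right) \left(-3\right) = \left(5 + \frac{1}{-6 + \frac{2}{5}}\right) \left(-3\right) = \left(5 + \frac{1}{- \frac{28}{5}}\right) \left(-3\right) = \left(5 - \frac{5}{28}\right) \left(-3\right) = \frac{135}{28} \left(-3\right) = - \frac{405}{28} \approx -14.464$)
$45 \left(126 + O\right) = 45 \left(126 - \frac{405}{28}\right) = 45 \cdot \frac{3123}{28} = \frac{140535}{28}$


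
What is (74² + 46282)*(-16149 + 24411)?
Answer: 427624596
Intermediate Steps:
(74² + 46282)*(-16149 + 24411) = (5476 + 46282)*8262 = 51758*8262 = 427624596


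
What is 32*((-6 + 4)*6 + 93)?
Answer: 2592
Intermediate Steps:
32*((-6 + 4)*6 + 93) = 32*(-2*6 + 93) = 32*(-12 + 93) = 32*81 = 2592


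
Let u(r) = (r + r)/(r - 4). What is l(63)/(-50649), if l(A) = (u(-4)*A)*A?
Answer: -1323/16883 ≈ -0.078363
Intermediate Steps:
u(r) = 2*r/(-4 + r) (u(r) = (2*r)/(-4 + r) = 2*r/(-4 + r))
l(A) = A² (l(A) = ((2*(-4)/(-4 - 4))*A)*A = ((2*(-4)/(-8))*A)*A = ((2*(-4)*(-⅛))*A)*A = (1*A)*A = A*A = A²)
l(63)/(-50649) = 63²/(-50649) = 3969*(-1/50649) = -1323/16883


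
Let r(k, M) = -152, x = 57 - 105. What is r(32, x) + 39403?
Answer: 39251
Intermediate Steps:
x = -48
r(32, x) + 39403 = -152 + 39403 = 39251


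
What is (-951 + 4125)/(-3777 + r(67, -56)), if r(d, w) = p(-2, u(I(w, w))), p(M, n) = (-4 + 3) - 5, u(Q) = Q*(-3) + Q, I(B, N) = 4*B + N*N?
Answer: -1058/1261 ≈ -0.83902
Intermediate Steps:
I(B, N) = N² + 4*B (I(B, N) = 4*B + N² = N² + 4*B)
u(Q) = -2*Q (u(Q) = -3*Q + Q = -2*Q)
p(M, n) = -6 (p(M, n) = -1 - 5 = -6)
r(d, w) = -6
(-951 + 4125)/(-3777 + r(67, -56)) = (-951 + 4125)/(-3777 - 6) = 3174/(-3783) = 3174*(-1/3783) = -1058/1261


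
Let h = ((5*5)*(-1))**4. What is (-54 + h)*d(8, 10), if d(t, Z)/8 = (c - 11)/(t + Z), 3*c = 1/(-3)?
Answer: -156228400/81 ≈ -1.9287e+6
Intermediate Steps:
c = -1/9 (c = (1/3)/(-3) = (1/3)*(-1/3) = -1/9 ≈ -0.11111)
d(t, Z) = -800/(9*(Z + t)) (d(t, Z) = 8*((-1/9 - 11)/(t + Z)) = 8*(-100/(9*(Z + t))) = -800/(9*(Z + t)))
h = 390625 (h = (25*(-1))**4 = (-25)**4 = 390625)
(-54 + h)*d(8, 10) = (-54 + 390625)*(-800/(9*10 + 9*8)) = 390571*(-800/(90 + 72)) = 390571*(-800/162) = 390571*(-800*1/162) = 390571*(-400/81) = -156228400/81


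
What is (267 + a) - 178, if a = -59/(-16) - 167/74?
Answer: 53535/592 ≈ 90.431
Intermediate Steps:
a = 847/592 (a = -59*(-1/16) - 167*1/74 = 59/16 - 167/74 = 847/592 ≈ 1.4307)
(267 + a) - 178 = (267 + 847/592) - 178 = 158911/592 - 178 = 53535/592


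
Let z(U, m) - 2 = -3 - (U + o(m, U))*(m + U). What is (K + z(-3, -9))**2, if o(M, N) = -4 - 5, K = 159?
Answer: 196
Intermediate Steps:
o(M, N) = -9
z(U, m) = -1 - (-9 + U)*(U + m) (z(U, m) = 2 + (-3 - (U - 9)*(m + U)) = 2 + (-3 - (-9 + U)*(U + m)) = -1 - (-9 + U)*(U + m))
(K + z(-3, -9))**2 = (159 + (-1 - 1*(-3)**2 + 9*(-3) + 9*(-9) - 1*(-3)*(-9)))**2 = (159 + (-1 - 1*9 - 27 - 81 - 27))**2 = (159 + (-1 - 9 - 27 - 81 - 27))**2 = (159 - 145)**2 = 14**2 = 196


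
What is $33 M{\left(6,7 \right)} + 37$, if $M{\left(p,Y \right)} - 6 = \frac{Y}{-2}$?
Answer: $\frac{239}{2} \approx 119.5$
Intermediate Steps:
$M{\left(p,Y \right)} = 6 - \frac{Y}{2}$ ($M{\left(p,Y \right)} = 6 + \frac{Y}{-2} = 6 + Y \left(- \frac{1}{2}\right) = 6 - \frac{Y}{2}$)
$33 M{\left(6,7 \right)} + 37 = 33 \left(6 - \frac{7}{2}\right) + 37 = 33 \cdot \frac{5}{2} + 37 = \frac{165}{2} + 37 = \frac{239}{2}$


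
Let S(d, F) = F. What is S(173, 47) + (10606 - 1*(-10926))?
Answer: 21579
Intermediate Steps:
S(173, 47) + (10606 - 1*(-10926)) = 47 + (10606 - 1*(-10926)) = 47 + (10606 + 10926) = 47 + 21532 = 21579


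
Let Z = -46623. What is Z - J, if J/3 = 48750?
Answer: -192873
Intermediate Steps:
J = 146250 (J = 3*48750 = 146250)
Z - J = -46623 - 1*146250 = -46623 - 146250 = -192873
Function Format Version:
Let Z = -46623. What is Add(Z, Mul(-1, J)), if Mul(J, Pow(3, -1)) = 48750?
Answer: -192873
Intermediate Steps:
J = 146250 (J = Mul(3, 48750) = 146250)
Add(Z, Mul(-1, J)) = Add(-46623, Mul(-1, 146250)) = Add(-46623, -146250) = -192873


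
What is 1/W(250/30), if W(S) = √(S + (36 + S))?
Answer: √474/158 ≈ 0.13779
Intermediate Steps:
W(S) = √(36 + 2*S)
1/W(250/30) = 1/(√(36 + 2*(250/30))) = 1/(√(36 + 2*(250*(1/30)))) = 1/(√(36 + 2*(25/3))) = 1/(√(36 + 50/3)) = 1/(√(158/3)) = 1/(√474/3) = √474/158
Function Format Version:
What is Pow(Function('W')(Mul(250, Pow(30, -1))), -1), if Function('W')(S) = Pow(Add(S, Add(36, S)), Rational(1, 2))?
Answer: Mul(Rational(1, 158), Pow(474, Rational(1, 2))) ≈ 0.13779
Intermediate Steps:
Function('W')(S) = Pow(Add(36, Mul(2, S)), Rational(1, 2))
Pow(Function('W')(Mul(250, Pow(30, -1))), -1) = Pow(Pow(Add(36, Mul(2, Mul(250, Pow(30, -1)))), Rational(1, 2)), -1) = Pow(Pow(Add(36, Mul(2, Mul(250, Rational(1, 30)))), Rational(1, 2)), -1) = Pow(Pow(Add(36, Mul(2, Rational(25, 3))), Rational(1, 2)), -1) = Pow(Pow(Add(36, Rational(50, 3)), Rational(1, 2)), -1) = Pow(Pow(Rational(158, 3), Rational(1, 2)), -1) = Pow(Mul(Rational(1, 3), Pow(474, Rational(1, 2))), -1) = Mul(Rational(1, 158), Pow(474, Rational(1, 2)))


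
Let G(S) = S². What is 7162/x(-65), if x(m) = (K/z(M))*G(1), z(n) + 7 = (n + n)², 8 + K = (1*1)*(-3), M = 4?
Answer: -408234/11 ≈ -37112.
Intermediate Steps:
K = -11 (K = -8 + (1*1)*(-3) = -8 + 1*(-3) = -8 - 3 = -11)
z(n) = -7 + 4*n² (z(n) = -7 + (n + n)² = -7 + (2*n)² = -7 + 4*n²)
x(m) = -11/57 (x(m) = -11/(-7 + 4*4²)*1² = -11/(-7 + 4*16)*1 = -11/(-7 + 64)*1 = -11/57*1 = -11/57)
7162/x(-65) = 7162/(-11/57) = 7162*(-57/11) = -408234/11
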